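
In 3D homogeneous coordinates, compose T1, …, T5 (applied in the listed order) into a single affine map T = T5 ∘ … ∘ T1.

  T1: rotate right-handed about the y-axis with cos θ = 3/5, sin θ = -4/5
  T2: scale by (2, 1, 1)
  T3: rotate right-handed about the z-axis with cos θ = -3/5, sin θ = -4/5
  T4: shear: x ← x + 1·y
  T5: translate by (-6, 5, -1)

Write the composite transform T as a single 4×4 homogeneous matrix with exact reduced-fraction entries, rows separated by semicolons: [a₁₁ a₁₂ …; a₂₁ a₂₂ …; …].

T = [-42/25 1/5 56/25 -6; -24/25 -3/5 32/25 5; 4/5 0 3/5 -1; 0 0 0 1]

T1 = [3/5 0 -4/5 0; 0 1 0 0; 4/5 0 3/5 0; 0 0 0 1]
T2·T1 = [6/5 0 -8/5 0; 0 1 0 0; 4/5 0 3/5 0; 0 0 0 1]
T3·…·T1 = [-18/25 4/5 24/25 0; -24/25 -3/5 32/25 0; 4/5 0 3/5 0; 0 0 0 1]
T4·…·T1 = [-42/25 1/5 56/25 0; -24/25 -3/5 32/25 0; 4/5 0 3/5 0; 0 0 0 1]
T5·…·T1 = [-42/25 1/5 56/25 -6; -24/25 -3/5 32/25 5; 4/5 0 3/5 -1; 0 0 0 1]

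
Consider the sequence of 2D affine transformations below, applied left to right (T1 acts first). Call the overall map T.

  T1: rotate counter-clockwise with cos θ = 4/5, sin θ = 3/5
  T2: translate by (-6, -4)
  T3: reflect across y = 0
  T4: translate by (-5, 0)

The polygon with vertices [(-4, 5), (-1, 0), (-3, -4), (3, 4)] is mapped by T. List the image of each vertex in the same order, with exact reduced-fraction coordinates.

T1 rotate counter-clockwise with cos θ = 4/5, sin θ = 3/5: (-4, 5) → (-31/5, 8/5); (-1, 0) → (-4/5, -3/5); (-3, -4) → (0, -5); (3, 4) → (0, 5)
T2 translate by (-6, -4): (-31/5, 8/5) → (-61/5, -12/5); (-4/5, -3/5) → (-34/5, -23/5); (0, -5) → (-6, -9); (0, 5) → (-6, 1)
T3 reflect across y = 0: (-61/5, -12/5) → (-61/5, 12/5); (-34/5, -23/5) → (-34/5, 23/5); (-6, -9) → (-6, 9); (-6, 1) → (-6, -1)
T4 translate by (-5, 0): (-61/5, 12/5) → (-86/5, 12/5); (-34/5, 23/5) → (-59/5, 23/5); (-6, 9) → (-11, 9); (-6, -1) → (-11, -1)

image vertices: (-86/5, 12/5), (-59/5, 23/5), (-11, 9), (-11, -1)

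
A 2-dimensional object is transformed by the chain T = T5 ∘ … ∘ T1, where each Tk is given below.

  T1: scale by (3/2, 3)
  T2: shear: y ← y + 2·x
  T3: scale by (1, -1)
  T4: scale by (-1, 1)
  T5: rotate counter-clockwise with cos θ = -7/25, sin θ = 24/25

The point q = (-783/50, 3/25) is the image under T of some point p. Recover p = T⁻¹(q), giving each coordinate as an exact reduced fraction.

p = (-3, -2)

T1 = [3/2 0 0; 0 3 0; 0 0 1]
T2·T1 = [3/2 0 0; 3 3 0; 0 0 1]
T3·…·T1 = [3/2 0 0; -3 -3 0; 0 0 1]
T4·…·T1 = [-3/2 0 0; -3 -3 0; 0 0 1]
T5·…·T1 = [33/10 72/25 0; -3/5 21/25 0; 0 0 1]
det M = 9/2; M⁻¹ = [14/75 -16/25 0; 2/15 11/15 0; 0 0 1]
M⁻¹ · (-783/50, 3/25)ᵀ = (-3, -2)ᵀ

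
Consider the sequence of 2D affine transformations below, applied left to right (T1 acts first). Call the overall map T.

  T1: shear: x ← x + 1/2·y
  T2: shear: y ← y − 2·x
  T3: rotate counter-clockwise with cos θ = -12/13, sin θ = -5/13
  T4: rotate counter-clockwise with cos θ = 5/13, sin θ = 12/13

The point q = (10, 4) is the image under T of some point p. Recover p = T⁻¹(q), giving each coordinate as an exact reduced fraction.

T1 = [1 1/2 0; 0 1 0; 0 0 1]
T2·T1 = [1 1/2 0; -2 0 0; 0 0 1]
T3·…·T1 = [-22/13 -6/13 0; 19/13 -5/26 0; 0 0 1]
T4·…·T1 = [-2 0 0; -1 -1/2 0; 0 0 1]
det M = 1; M⁻¹ = [-1/2 0 0; 1 -2 0; 0 0 1]
M⁻¹ · (10, 4)ᵀ = (-5, 2)ᵀ

p = (-5, 2)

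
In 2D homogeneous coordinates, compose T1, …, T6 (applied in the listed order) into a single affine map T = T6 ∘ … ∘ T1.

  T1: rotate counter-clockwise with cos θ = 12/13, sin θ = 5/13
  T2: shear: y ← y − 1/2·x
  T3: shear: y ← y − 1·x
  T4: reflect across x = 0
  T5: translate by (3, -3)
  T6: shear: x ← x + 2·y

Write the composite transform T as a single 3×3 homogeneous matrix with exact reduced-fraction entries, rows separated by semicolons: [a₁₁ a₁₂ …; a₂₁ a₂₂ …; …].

T = [-38/13 44/13 -3; -1 3/2 -3; 0 0 1]

T1 = [12/13 -5/13 0; 5/13 12/13 0; 0 0 1]
T2·T1 = [12/13 -5/13 0; -1/13 29/26 0; 0 0 1]
T3·…·T1 = [12/13 -5/13 0; -1 3/2 0; 0 0 1]
T4·…·T1 = [-12/13 5/13 0; -1 3/2 0; 0 0 1]
T5·…·T1 = [-12/13 5/13 3; -1 3/2 -3; 0 0 1]
T6·…·T1 = [-38/13 44/13 -3; -1 3/2 -3; 0 0 1]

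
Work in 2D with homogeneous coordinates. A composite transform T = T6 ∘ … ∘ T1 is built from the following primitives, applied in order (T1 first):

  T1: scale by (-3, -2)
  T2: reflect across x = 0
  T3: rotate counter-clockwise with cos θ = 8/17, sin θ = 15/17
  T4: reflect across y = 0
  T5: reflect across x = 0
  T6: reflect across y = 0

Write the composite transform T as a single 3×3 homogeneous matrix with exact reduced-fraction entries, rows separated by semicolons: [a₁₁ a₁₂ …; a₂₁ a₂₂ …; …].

T1 = [-3 0 0; 0 -2 0; 0 0 1]
T2·T1 = [3 0 0; 0 -2 0; 0 0 1]
T3·…·T1 = [24/17 30/17 0; 45/17 -16/17 0; 0 0 1]
T4·…·T1 = [24/17 30/17 0; -45/17 16/17 0; 0 0 1]
T5·…·T1 = [-24/17 -30/17 0; -45/17 16/17 0; 0 0 1]
T6·…·T1 = [-24/17 -30/17 0; 45/17 -16/17 0; 0 0 1]

T = [-24/17 -30/17 0; 45/17 -16/17 0; 0 0 1]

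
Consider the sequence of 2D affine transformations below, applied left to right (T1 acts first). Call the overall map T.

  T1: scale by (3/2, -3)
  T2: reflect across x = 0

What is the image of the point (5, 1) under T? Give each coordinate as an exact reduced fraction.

T(p) = (-15/2, -3)

T1 scale by (3/2, -3): (5, 1) → (15/2, -3)
T2 reflect across x = 0: (15/2, -3) → (-15/2, -3)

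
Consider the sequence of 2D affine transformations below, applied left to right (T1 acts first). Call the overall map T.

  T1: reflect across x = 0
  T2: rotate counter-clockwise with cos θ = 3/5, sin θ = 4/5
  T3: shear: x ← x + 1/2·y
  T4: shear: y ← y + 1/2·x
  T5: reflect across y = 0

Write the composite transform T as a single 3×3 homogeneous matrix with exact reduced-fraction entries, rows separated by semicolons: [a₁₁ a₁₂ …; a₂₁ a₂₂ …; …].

T1 = [-1 0 0; 0 1 0; 0 0 1]
T2·T1 = [-3/5 -4/5 0; -4/5 3/5 0; 0 0 1]
T3·…·T1 = [-1 -1/2 0; -4/5 3/5 0; 0 0 1]
T4·…·T1 = [-1 -1/2 0; -13/10 7/20 0; 0 0 1]
T5·…·T1 = [-1 -1/2 0; 13/10 -7/20 0; 0 0 1]

T = [-1 -1/2 0; 13/10 -7/20 0; 0 0 1]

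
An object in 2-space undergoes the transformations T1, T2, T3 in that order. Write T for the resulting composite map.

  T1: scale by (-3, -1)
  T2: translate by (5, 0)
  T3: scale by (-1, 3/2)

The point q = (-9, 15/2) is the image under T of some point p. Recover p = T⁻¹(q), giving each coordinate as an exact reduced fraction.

T1 = [-3 0 0; 0 -1 0; 0 0 1]
T2·T1 = [-3 0 5; 0 -1 0; 0 0 1]
T3·…·T1 = [3 0 -5; 0 -3/2 0; 0 0 1]
det M = -9/2; M⁻¹ = [1/3 0 5/3; 0 -2/3 0; 0 0 1]
M⁻¹ · (-9, 15/2)ᵀ = (-4/3, -5)ᵀ

p = (-4/3, -5)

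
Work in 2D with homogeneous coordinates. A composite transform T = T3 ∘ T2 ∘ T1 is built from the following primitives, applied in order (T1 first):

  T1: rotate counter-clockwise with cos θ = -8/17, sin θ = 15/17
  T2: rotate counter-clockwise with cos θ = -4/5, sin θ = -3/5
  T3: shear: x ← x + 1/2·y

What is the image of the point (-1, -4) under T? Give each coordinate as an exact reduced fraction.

T1 rotate counter-clockwise with cos θ = -8/17, sin θ = 15/17: (-1, -4) → (4, 1)
T2 rotate counter-clockwise with cos θ = -4/5, sin θ = -3/5: (4, 1) → (-13/5, -16/5)
T3 shear: x ← x + 1/2·y: (-13/5, -16/5) → (-21/5, -16/5)

T(p) = (-21/5, -16/5)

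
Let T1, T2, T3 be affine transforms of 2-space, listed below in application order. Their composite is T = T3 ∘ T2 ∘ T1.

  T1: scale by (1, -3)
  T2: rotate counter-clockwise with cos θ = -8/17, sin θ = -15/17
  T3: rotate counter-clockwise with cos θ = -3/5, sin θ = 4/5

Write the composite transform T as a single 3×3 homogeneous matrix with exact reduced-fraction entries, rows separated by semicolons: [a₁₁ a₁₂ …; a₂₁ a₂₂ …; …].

T1 = [1 0 0; 0 -3 0; 0 0 1]
T2·T1 = [-8/17 -45/17 0; -15/17 24/17 0; 0 0 1]
T3·…·T1 = [84/85 39/85 0; 13/85 -252/85 0; 0 0 1]

T = [84/85 39/85 0; 13/85 -252/85 0; 0 0 1]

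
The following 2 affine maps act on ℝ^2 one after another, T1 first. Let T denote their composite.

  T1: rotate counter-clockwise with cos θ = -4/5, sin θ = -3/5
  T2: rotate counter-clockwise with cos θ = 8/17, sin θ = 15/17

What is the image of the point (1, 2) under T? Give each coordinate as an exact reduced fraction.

T(p) = (181/85, -58/85)

T1 rotate counter-clockwise with cos θ = -4/5, sin θ = -3/5: (1, 2) → (2/5, -11/5)
T2 rotate counter-clockwise with cos θ = 8/17, sin θ = 15/17: (2/5, -11/5) → (181/85, -58/85)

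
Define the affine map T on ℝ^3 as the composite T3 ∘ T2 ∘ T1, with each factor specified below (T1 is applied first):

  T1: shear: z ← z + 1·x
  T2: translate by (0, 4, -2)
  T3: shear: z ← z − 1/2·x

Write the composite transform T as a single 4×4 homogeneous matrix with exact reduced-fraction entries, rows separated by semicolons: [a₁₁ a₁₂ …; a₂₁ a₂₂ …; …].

T1 = [1 0 0 0; 0 1 0 0; 1 0 1 0; 0 0 0 1]
T2·T1 = [1 0 0 0; 0 1 0 4; 1 0 1 -2; 0 0 0 1]
T3·…·T1 = [1 0 0 0; 0 1 0 4; 1/2 0 1 -2; 0 0 0 1]

T = [1 0 0 0; 0 1 0 4; 1/2 0 1 -2; 0 0 0 1]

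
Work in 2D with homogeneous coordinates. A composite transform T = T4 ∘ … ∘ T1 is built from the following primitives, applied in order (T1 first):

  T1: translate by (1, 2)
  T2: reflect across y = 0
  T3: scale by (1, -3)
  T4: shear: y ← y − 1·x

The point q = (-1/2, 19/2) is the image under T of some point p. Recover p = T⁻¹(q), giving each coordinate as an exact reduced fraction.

T1 = [1 0 1; 0 1 2; 0 0 1]
T2·T1 = [1 0 1; 0 -1 -2; 0 0 1]
T3·…·T1 = [1 0 1; 0 3 6; 0 0 1]
T4·…·T1 = [1 0 1; -1 3 5; 0 0 1]
det M = 3; M⁻¹ = [1 0 -1; 1/3 1/3 -2; 0 0 1]
M⁻¹ · (-1/2, 19/2)ᵀ = (-3/2, 1)ᵀ

p = (-3/2, 1)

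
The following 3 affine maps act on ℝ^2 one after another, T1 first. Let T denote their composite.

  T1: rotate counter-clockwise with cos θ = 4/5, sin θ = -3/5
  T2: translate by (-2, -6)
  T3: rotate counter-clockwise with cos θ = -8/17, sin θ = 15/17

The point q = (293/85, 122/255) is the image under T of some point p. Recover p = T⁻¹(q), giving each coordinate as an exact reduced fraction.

T1 = [4/5 3/5 0; -3/5 4/5 0; 0 0 1]
T2·T1 = [4/5 3/5 -2; -3/5 4/5 -6; 0 0 1]
T3·…·T1 = [13/85 -84/85 106/17; 84/85 13/85 18/17; 0 0 1]
det M = 1; M⁻¹ = [13/85 84/85 -2; -84/85 13/85 6; 0 0 1]
M⁻¹ · (293/85, 122/255)ᵀ = (-1, 8/3)ᵀ

p = (-1, 8/3)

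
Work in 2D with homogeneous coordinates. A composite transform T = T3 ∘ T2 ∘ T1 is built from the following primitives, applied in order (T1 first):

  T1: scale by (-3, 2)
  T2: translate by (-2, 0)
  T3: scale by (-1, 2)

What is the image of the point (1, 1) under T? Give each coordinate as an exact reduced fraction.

T1 scale by (-3, 2): (1, 1) → (-3, 2)
T2 translate by (-2, 0): (-3, 2) → (-5, 2)
T3 scale by (-1, 2): (-5, 2) → (5, 4)

T(p) = (5, 4)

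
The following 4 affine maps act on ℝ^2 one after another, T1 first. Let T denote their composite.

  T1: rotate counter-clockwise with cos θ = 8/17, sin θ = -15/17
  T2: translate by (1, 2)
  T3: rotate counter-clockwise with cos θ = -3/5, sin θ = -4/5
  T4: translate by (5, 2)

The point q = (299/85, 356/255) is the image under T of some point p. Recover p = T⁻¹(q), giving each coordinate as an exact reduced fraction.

T1 = [8/17 15/17 0; -15/17 8/17 0; 0 0 1]
T2·T1 = [8/17 15/17 1; -15/17 8/17 2; 0 0 1]
T3·…·T1 = [-84/85 -13/85 1; 13/85 -84/85 -2; 0 0 1]
T4·…·T1 = [-84/85 -13/85 6; 13/85 -84/85 0; 0 0 1]
det M = 1; M⁻¹ = [-84/85 13/85 504/85; -13/85 -84/85 78/85; 0 0 1]
M⁻¹ · (299/85, 356/255)ᵀ = (8/3, -1)ᵀ

p = (8/3, -1)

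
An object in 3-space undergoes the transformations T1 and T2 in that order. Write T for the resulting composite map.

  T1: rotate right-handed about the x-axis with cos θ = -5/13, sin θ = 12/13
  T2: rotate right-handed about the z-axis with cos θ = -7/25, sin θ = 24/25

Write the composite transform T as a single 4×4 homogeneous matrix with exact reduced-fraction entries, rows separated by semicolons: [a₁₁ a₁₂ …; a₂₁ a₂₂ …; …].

T = [-7/25 24/65 288/325 0; 24/25 7/65 84/325 0; 0 12/13 -5/13 0; 0 0 0 1]

T1 = [1 0 0 0; 0 -5/13 -12/13 0; 0 12/13 -5/13 0; 0 0 0 1]
T2·T1 = [-7/25 24/65 288/325 0; 24/25 7/65 84/325 0; 0 12/13 -5/13 0; 0 0 0 1]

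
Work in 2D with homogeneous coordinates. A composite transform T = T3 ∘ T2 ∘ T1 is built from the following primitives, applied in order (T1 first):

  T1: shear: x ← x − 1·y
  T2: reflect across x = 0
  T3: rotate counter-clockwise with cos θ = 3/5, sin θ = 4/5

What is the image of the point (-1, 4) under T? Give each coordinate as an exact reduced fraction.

T1 shear: x ← x − 1·y: (-1, 4) → (-5, 4)
T2 reflect across x = 0: (-5, 4) → (5, 4)
T3 rotate counter-clockwise with cos θ = 3/5, sin θ = 4/5: (5, 4) → (-1/5, 32/5)

T(p) = (-1/5, 32/5)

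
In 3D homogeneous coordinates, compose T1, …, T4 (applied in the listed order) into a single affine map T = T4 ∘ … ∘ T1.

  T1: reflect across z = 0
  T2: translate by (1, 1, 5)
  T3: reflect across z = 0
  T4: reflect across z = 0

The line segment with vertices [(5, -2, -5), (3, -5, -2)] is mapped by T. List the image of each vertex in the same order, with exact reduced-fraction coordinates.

image vertices: (6, -1, 10), (4, -4, 7)

T1 reflect across z = 0: (5, -2, -5) → (5, -2, 5); (3, -5, -2) → (3, -5, 2)
T2 translate by (1, 1, 5): (5, -2, 5) → (6, -1, 10); (3, -5, 2) → (4, -4, 7)
T3 reflect across z = 0: (6, -1, 10) → (6, -1, -10); (4, -4, 7) → (4, -4, -7)
T4 reflect across z = 0: (6, -1, -10) → (6, -1, 10); (4, -4, -7) → (4, -4, 7)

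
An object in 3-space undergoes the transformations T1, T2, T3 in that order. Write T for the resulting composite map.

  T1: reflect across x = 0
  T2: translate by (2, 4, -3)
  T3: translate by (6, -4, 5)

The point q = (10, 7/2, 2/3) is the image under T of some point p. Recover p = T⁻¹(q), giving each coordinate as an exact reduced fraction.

T1 = [-1 0 0 0; 0 1 0 0; 0 0 1 0; 0 0 0 1]
T2·T1 = [-1 0 0 2; 0 1 0 4; 0 0 1 -3; 0 0 0 1]
T3·…·T1 = [-1 0 0 8; 0 1 0 0; 0 0 1 2; 0 0 0 1]
det M = -1; M⁻¹ = [-1 0 0 8; 0 1 0 0; 0 0 1 -2; 0 0 0 1]
M⁻¹ · (10, 7/2, 2/3)ᵀ = (-2, 7/2, -4/3)ᵀ

p = (-2, 7/2, -4/3)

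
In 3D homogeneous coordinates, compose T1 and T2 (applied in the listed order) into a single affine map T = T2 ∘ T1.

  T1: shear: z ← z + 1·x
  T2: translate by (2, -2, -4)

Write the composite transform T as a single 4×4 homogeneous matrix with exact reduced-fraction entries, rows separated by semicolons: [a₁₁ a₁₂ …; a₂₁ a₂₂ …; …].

T = [1 0 0 2; 0 1 0 -2; 1 0 1 -4; 0 0 0 1]

T1 = [1 0 0 0; 0 1 0 0; 1 0 1 0; 0 0 0 1]
T2·T1 = [1 0 0 2; 0 1 0 -2; 1 0 1 -4; 0 0 0 1]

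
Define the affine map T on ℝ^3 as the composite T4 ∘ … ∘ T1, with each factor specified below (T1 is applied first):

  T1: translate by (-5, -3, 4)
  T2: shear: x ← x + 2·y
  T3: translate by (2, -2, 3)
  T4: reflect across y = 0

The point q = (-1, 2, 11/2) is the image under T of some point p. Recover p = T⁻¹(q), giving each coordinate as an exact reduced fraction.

T1 = [1 0 0 -5; 0 1 0 -3; 0 0 1 4; 0 0 0 1]
T2·T1 = [1 2 0 -11; 0 1 0 -3; 0 0 1 4; 0 0 0 1]
T3·…·T1 = [1 2 0 -9; 0 1 0 -5; 0 0 1 7; 0 0 0 1]
T4·…·T1 = [1 2 0 -9; 0 -1 0 5; 0 0 1 7; 0 0 0 1]
det M = -1; M⁻¹ = [1 2 0 -1; 0 -1 0 5; 0 0 1 -7; 0 0 0 1]
M⁻¹ · (-1, 2, 11/2)ᵀ = (2, 3, -3/2)ᵀ

p = (2, 3, -3/2)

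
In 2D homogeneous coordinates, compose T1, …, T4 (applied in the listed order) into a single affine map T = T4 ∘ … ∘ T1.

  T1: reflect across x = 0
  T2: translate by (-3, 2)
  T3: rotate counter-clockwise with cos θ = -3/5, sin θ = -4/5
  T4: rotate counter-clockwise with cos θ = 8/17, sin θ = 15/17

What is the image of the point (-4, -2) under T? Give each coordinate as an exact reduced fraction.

T(p) = (36/85, -77/85)

T1 reflect across x = 0: (-4, -2) → (4, -2)
T2 translate by (-3, 2): (4, -2) → (1, 0)
T3 rotate counter-clockwise with cos θ = -3/5, sin θ = -4/5: (1, 0) → (-3/5, -4/5)
T4 rotate counter-clockwise with cos θ = 8/17, sin θ = 15/17: (-3/5, -4/5) → (36/85, -77/85)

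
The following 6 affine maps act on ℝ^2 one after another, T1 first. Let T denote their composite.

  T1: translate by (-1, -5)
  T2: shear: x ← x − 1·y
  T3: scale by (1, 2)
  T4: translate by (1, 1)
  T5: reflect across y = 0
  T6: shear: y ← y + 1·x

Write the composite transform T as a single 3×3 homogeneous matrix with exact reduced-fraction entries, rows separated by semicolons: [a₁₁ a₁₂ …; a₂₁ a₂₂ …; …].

T = [1 -1 5; 1 -3 14; 0 0 1]

T1 = [1 0 -1; 0 1 -5; 0 0 1]
T2·T1 = [1 -1 4; 0 1 -5; 0 0 1]
T3·…·T1 = [1 -1 4; 0 2 -10; 0 0 1]
T4·…·T1 = [1 -1 5; 0 2 -9; 0 0 1]
T5·…·T1 = [1 -1 5; 0 -2 9; 0 0 1]
T6·…·T1 = [1 -1 5; 1 -3 14; 0 0 1]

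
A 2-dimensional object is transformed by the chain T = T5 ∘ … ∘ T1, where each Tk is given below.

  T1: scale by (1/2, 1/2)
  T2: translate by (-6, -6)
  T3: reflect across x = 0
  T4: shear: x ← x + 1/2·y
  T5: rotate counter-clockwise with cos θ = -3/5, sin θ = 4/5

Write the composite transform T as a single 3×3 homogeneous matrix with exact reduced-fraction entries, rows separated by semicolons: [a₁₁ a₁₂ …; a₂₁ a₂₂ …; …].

T1 = [1/2 0 0; 0 1/2 0; 0 0 1]
T2·T1 = [1/2 0 -6; 0 1/2 -6; 0 0 1]
T3·…·T1 = [-1/2 0 6; 0 1/2 -6; 0 0 1]
T4·…·T1 = [-1/2 1/4 3; 0 1/2 -6; 0 0 1]
T5·…·T1 = [3/10 -11/20 3; -2/5 -1/10 6; 0 0 1]

T = [3/10 -11/20 3; -2/5 -1/10 6; 0 0 1]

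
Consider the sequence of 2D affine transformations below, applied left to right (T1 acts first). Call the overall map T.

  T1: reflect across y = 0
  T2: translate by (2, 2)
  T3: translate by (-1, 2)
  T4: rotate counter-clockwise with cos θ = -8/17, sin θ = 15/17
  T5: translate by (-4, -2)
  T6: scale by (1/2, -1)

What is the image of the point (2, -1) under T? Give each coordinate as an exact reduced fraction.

T1 reflect across y = 0: (2, -1) → (2, 1)
T2 translate by (2, 2): (2, 1) → (4, 3)
T3 translate by (-1, 2): (4, 3) → (3, 5)
T4 rotate counter-clockwise with cos θ = -8/17, sin θ = 15/17: (3, 5) → (-99/17, 5/17)
T5 translate by (-4, -2): (-99/17, 5/17) → (-167/17, -29/17)
T6 scale by (1/2, -1): (-167/17, -29/17) → (-167/34, 29/17)

T(p) = (-167/34, 29/17)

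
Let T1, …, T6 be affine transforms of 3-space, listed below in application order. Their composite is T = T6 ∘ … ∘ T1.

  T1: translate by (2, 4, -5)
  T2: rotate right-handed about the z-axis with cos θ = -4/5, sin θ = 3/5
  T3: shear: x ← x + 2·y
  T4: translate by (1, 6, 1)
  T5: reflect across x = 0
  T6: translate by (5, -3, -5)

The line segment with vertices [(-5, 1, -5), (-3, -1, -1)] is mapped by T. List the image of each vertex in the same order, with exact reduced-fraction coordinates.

image vertices: (81/5, -14/5, -14), (11, 0, -10)

T1 translate by (2, 4, -5): (-5, 1, -5) → (-3, 5, -10); (-3, -1, -1) → (-1, 3, -6)
T2 rotate right-handed about the z-axis with cos θ = -4/5, sin θ = 3/5: (-3, 5, -10) → (-3/5, -29/5, -10); (-1, 3, -6) → (-1, -3, -6)
T3 shear: x ← x + 2·y: (-3/5, -29/5, -10) → (-61/5, -29/5, -10); (-1, -3, -6) → (-7, -3, -6)
T4 translate by (1, 6, 1): (-61/5, -29/5, -10) → (-56/5, 1/5, -9); (-7, -3, -6) → (-6, 3, -5)
T5 reflect across x = 0: (-56/5, 1/5, -9) → (56/5, 1/5, -9); (-6, 3, -5) → (6, 3, -5)
T6 translate by (5, -3, -5): (56/5, 1/5, -9) → (81/5, -14/5, -14); (6, 3, -5) → (11, 0, -10)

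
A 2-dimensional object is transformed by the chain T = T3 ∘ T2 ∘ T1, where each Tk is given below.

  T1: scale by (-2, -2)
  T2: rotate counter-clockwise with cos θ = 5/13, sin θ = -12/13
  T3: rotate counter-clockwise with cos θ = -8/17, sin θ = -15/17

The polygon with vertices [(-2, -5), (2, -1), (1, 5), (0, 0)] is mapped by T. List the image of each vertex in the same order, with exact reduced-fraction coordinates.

image vertices: (-1090/221, -2116/221), (838/221, -524/221), (50/17, 166/17), (0, 0)

T1 scale by (-2, -2): (-2, -5) → (4, 10); (2, -1) → (-4, 2); (1, 5) → (-2, -10); (0, 0) → (0, 0)
T2 rotate counter-clockwise with cos θ = 5/13, sin θ = -12/13: (4, 10) → (140/13, 2/13); (-4, 2) → (4/13, 58/13); (-2, -10) → (-10, -2); (0, 0) → (0, 0)
T3 rotate counter-clockwise with cos θ = -8/17, sin θ = -15/17: (140/13, 2/13) → (-1090/221, -2116/221); (4/13, 58/13) → (838/221, -524/221); (-10, -2) → (50/17, 166/17); (0, 0) → (0, 0)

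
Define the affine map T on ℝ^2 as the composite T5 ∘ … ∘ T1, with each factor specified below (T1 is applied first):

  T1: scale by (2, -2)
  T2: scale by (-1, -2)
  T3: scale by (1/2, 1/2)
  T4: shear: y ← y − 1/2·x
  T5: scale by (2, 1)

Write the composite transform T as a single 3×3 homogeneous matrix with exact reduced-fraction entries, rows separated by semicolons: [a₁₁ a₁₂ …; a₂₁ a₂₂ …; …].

T = [-2 0 0; 1/2 2 0; 0 0 1]

T1 = [2 0 0; 0 -2 0; 0 0 1]
T2·T1 = [-2 0 0; 0 4 0; 0 0 1]
T3·…·T1 = [-1 0 0; 0 2 0; 0 0 1]
T4·…·T1 = [-1 0 0; 1/2 2 0; 0 0 1]
T5·…·T1 = [-2 0 0; 1/2 2 0; 0 0 1]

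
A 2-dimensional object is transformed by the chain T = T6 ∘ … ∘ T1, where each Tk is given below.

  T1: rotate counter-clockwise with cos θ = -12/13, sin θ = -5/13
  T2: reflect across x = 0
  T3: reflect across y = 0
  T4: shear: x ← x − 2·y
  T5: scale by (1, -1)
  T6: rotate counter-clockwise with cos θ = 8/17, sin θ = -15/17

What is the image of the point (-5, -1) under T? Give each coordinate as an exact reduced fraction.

T(p) = (707/221, 11/221)

T1 rotate counter-clockwise with cos θ = -12/13, sin θ = -5/13: (-5, -1) → (55/13, 37/13)
T2 reflect across x = 0: (55/13, 37/13) → (-55/13, 37/13)
T3 reflect across y = 0: (-55/13, 37/13) → (-55/13, -37/13)
T4 shear: x ← x − 2·y: (-55/13, -37/13) → (19/13, -37/13)
T5 scale by (1, -1): (19/13, -37/13) → (19/13, 37/13)
T6 rotate counter-clockwise with cos θ = 8/17, sin θ = -15/17: (19/13, 37/13) → (707/221, 11/221)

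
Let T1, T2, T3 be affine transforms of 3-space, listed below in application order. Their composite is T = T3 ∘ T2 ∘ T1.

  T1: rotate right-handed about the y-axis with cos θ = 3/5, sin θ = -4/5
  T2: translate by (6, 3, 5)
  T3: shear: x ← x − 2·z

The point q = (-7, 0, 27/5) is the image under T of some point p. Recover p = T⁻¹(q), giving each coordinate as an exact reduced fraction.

p = (-1, -3, 2)

T1 = [3/5 0 -4/5 0; 0 1 0 0; 4/5 0 3/5 0; 0 0 0 1]
T2·T1 = [3/5 0 -4/5 6; 0 1 0 3; 4/5 0 3/5 5; 0 0 0 1]
T3·…·T1 = [-1 0 -2 -4; 0 1 0 3; 4/5 0 3/5 5; 0 0 0 1]
det M = 1; M⁻¹ = [3/5 0 2 -38/5; 0 1 0 -3; -4/5 0 -1 9/5; 0 0 0 1]
M⁻¹ · (-7, 0, 27/5)ᵀ = (-1, -3, 2)ᵀ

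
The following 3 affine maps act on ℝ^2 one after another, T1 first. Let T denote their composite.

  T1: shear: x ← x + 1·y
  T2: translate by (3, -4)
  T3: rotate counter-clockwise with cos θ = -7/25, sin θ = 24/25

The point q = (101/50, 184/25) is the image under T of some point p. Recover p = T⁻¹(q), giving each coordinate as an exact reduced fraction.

p = (7/2, 0)

T1 = [1 1 0; 0 1 0; 0 0 1]
T2·T1 = [1 1 3; 0 1 -4; 0 0 1]
T3·…·T1 = [-7/25 -31/25 3; 24/25 17/25 4; 0 0 1]
det M = 1; M⁻¹ = [17/25 31/25 -7; -24/25 -7/25 4; 0 0 1]
M⁻¹ · (101/50, 184/25)ᵀ = (7/2, 0)ᵀ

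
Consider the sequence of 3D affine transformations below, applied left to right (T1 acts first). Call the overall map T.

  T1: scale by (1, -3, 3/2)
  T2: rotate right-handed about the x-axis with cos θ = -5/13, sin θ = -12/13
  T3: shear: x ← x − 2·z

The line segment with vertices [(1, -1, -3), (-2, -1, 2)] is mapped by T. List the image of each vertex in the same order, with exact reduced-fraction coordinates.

T1 scale by (1, -3, 3/2): (1, -1, -3) → (1, 3, -9/2); (-2, -1, 2) → (-2, 3, 3)
T2 rotate right-handed about the x-axis with cos θ = -5/13, sin θ = -12/13: (1, 3, -9/2) → (1, -69/13, -27/26); (-2, 3, 3) → (-2, 21/13, -51/13)
T3 shear: x ← x − 2·z: (1, -69/13, -27/26) → (40/13, -69/13, -27/26); (-2, 21/13, -51/13) → (76/13, 21/13, -51/13)

image vertices: (40/13, -69/13, -27/26), (76/13, 21/13, -51/13)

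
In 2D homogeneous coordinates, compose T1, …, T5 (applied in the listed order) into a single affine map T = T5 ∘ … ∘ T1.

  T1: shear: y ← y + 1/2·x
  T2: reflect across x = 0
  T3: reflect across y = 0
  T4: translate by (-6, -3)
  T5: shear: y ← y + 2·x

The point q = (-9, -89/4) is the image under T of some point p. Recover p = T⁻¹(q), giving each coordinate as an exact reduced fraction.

T1 = [1 0 0; 1/2 1 0; 0 0 1]
T2·T1 = [-1 0 0; 1/2 1 0; 0 0 1]
T3·…·T1 = [-1 0 0; -1/2 -1 0; 0 0 1]
T4·…·T1 = [-1 0 -6; -1/2 -1 -3; 0 0 1]
T5·…·T1 = [-1 0 -6; -5/2 -1 -15; 0 0 1]
det M = 1; M⁻¹ = [-1 0 -6; 5/2 -1 0; 0 0 1]
M⁻¹ · (-9, -89/4)ᵀ = (3, -1/4)ᵀ

p = (3, -1/4)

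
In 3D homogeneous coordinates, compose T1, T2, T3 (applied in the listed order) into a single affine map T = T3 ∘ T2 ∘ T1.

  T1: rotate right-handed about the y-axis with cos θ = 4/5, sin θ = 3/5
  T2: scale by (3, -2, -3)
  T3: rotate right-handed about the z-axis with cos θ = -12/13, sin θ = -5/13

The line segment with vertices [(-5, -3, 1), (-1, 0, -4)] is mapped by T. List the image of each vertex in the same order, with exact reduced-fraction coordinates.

T1 rotate right-handed about the y-axis with cos θ = 4/5, sin θ = 3/5: (-5, -3, 1) → (-17/5, -3, 19/5); (-1, 0, -4) → (-16/5, 0, -13/5)
T2 scale by (3, -2, -3): (-17/5, -3, 19/5) → (-51/5, 6, -57/5); (-16/5, 0, -13/5) → (-48/5, 0, 39/5)
T3 rotate right-handed about the z-axis with cos θ = -12/13, sin θ = -5/13: (-51/5, 6, -57/5) → (762/65, -21/13, -57/5); (-48/5, 0, 39/5) → (576/65, 48/13, 39/5)

image vertices: (762/65, -21/13, -57/5), (576/65, 48/13, 39/5)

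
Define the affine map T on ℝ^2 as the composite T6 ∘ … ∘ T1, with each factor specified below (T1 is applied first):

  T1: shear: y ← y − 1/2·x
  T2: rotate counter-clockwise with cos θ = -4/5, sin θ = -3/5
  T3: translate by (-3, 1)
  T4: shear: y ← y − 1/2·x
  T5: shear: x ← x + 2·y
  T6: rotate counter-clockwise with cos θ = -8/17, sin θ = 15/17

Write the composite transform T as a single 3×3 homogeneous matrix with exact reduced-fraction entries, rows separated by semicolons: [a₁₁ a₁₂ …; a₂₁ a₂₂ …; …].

T1 = [1 0 0; -1/2 1 0; 0 0 1]
T2·T1 = [-11/10 3/5 0; -1/5 -4/5 0; 0 0 1]
T3·…·T1 = [-11/10 3/5 -3; -1/5 -4/5 1; 0 0 1]
T4·…·T1 = [-11/10 3/5 -3; 7/20 -11/10 5/2; 0 0 1]
T5·…·T1 = [-2/5 -8/5 2; 7/20 -11/10 5/2; 0 0 1]
T6·…·T1 = [-41/340 293/170 -107/34; -44/85 -76/85 10/17; 0 0 1]

T = [-41/340 293/170 -107/34; -44/85 -76/85 10/17; 0 0 1]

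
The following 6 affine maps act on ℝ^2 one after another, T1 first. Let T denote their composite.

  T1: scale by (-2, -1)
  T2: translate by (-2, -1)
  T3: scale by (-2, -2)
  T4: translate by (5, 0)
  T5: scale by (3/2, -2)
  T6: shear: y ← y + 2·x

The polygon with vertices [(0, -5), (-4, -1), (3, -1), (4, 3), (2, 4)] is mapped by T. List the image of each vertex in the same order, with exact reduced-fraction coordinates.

image vertices: (27/2, 43), (-21/2, -21), (63/2, 63), (75/2, 59), (51/2, 31)

T1 scale by (-2, -1): (0, -5) → (0, 5); (-4, -1) → (8, 1); (3, -1) → (-6, 1); (4, 3) → (-8, -3); (2, 4) → (-4, -4)
T2 translate by (-2, -1): (0, 5) → (-2, 4); (8, 1) → (6, 0); (-6, 1) → (-8, 0); (-8, -3) → (-10, -4); (-4, -4) → (-6, -5)
T3 scale by (-2, -2): (-2, 4) → (4, -8); (6, 0) → (-12, 0); (-8, 0) → (16, 0); (-10, -4) → (20, 8); (-6, -5) → (12, 10)
T4 translate by (5, 0): (4, -8) → (9, -8); (-12, 0) → (-7, 0); (16, 0) → (21, 0); (20, 8) → (25, 8); (12, 10) → (17, 10)
T5 scale by (3/2, -2): (9, -8) → (27/2, 16); (-7, 0) → (-21/2, 0); (21, 0) → (63/2, 0); (25, 8) → (75/2, -16); (17, 10) → (51/2, -20)
T6 shear: y ← y + 2·x: (27/2, 16) → (27/2, 43); (-21/2, 0) → (-21/2, -21); (63/2, 0) → (63/2, 63); (75/2, -16) → (75/2, 59); (51/2, -20) → (51/2, 31)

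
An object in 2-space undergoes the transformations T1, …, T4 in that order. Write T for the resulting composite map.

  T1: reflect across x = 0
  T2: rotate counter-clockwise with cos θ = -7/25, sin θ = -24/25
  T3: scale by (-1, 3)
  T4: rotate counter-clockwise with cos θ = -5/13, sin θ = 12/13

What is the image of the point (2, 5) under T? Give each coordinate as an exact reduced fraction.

T(p) = (202/325, -1803/325)

T1 reflect across x = 0: (2, 5) → (-2, 5)
T2 rotate counter-clockwise with cos θ = -7/25, sin θ = -24/25: (-2, 5) → (134/25, 13/25)
T3 scale by (-1, 3): (134/25, 13/25) → (-134/25, 39/25)
T4 rotate counter-clockwise with cos θ = -5/13, sin θ = 12/13: (-134/25, 39/25) → (202/325, -1803/325)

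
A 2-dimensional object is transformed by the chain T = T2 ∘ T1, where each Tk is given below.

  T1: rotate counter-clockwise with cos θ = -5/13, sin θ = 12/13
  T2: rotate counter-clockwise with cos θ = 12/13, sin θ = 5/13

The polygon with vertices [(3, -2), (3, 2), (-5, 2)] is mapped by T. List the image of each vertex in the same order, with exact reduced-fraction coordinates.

T1 rotate counter-clockwise with cos θ = -5/13, sin θ = 12/13: (3, -2) → (9/13, 46/13); (3, 2) → (-3, 2); (-5, 2) → (1/13, -70/13)
T2 rotate counter-clockwise with cos θ = 12/13, sin θ = 5/13: (9/13, 46/13) → (-122/169, 597/169); (-3, 2) → (-46/13, 9/13); (1/13, -70/13) → (362/169, -835/169)

image vertices: (-122/169, 597/169), (-46/13, 9/13), (362/169, -835/169)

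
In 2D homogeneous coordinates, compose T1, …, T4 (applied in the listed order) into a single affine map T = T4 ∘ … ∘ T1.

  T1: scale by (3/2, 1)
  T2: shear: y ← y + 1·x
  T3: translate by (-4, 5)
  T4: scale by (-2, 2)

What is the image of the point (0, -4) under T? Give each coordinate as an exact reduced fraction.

T(p) = (8, 2)

T1 scale by (3/2, 1): (0, -4) → (0, -4)
T2 shear: y ← y + 1·x: (0, -4) → (0, -4)
T3 translate by (-4, 5): (0, -4) → (-4, 1)
T4 scale by (-2, 2): (-4, 1) → (8, 2)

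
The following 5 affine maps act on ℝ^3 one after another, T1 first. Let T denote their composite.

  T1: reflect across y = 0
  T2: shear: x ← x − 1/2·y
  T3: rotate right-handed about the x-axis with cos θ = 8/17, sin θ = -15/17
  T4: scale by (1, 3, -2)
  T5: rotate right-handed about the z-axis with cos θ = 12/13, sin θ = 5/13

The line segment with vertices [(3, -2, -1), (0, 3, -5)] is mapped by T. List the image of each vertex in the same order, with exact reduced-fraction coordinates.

T1 reflect across y = 0: (3, -2, -1) → (3, 2, -1); (0, 3, -5) → (0, -3, -5)
T2 shear: x ← x − 1/2·y: (3, 2, -1) → (2, 2, -1); (0, -3, -5) → (3/2, -3, -5)
T3 rotate right-handed about the x-axis with cos θ = 8/17, sin θ = -15/17: (2, 2, -1) → (2, 1/17, -38/17); (3/2, -3, -5) → (3/2, -99/17, 5/17)
T4 scale by (1, 3, -2): (2, 1/17, -38/17) → (2, 3/17, 76/17); (3/2, -99/17, 5/17) → (3/2, -297/17, -10/17)
T5 rotate right-handed about the z-axis with cos θ = 12/13, sin θ = 5/13: (2, 3/17, 76/17) → (393/221, 206/221, 76/17); (3/2, -297/17, -10/17) → (1791/221, -6873/442, -10/17)

image vertices: (393/221, 206/221, 76/17), (1791/221, -6873/442, -10/17)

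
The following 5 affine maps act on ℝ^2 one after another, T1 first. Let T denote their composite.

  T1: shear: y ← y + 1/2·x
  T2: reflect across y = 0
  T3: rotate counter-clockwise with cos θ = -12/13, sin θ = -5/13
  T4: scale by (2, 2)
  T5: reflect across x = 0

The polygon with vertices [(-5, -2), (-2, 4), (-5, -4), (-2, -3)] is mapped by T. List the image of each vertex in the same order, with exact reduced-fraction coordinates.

T1 shear: y ← y + 1/2·x: (-5, -2) → (-5, -9/2); (-2, 4) → (-2, 3); (-5, -4) → (-5, -13/2); (-2, -3) → (-2, -4)
T2 reflect across y = 0: (-5, -9/2) → (-5, 9/2); (-2, 3) → (-2, -3); (-5, -13/2) → (-5, 13/2); (-2, -4) → (-2, 4)
T3 rotate counter-clockwise with cos θ = -12/13, sin θ = -5/13: (-5, 9/2) → (165/26, -29/13); (-2, -3) → (9/13, 46/13); (-5, 13/2) → (185/26, -53/13); (-2, 4) → (44/13, -38/13)
T4 scale by (2, 2): (165/26, -29/13) → (165/13, -58/13); (9/13, 46/13) → (18/13, 92/13); (185/26, -53/13) → (185/13, -106/13); (44/13, -38/13) → (88/13, -76/13)
T5 reflect across x = 0: (165/13, -58/13) → (-165/13, -58/13); (18/13, 92/13) → (-18/13, 92/13); (185/13, -106/13) → (-185/13, -106/13); (88/13, -76/13) → (-88/13, -76/13)

image vertices: (-165/13, -58/13), (-18/13, 92/13), (-185/13, -106/13), (-88/13, -76/13)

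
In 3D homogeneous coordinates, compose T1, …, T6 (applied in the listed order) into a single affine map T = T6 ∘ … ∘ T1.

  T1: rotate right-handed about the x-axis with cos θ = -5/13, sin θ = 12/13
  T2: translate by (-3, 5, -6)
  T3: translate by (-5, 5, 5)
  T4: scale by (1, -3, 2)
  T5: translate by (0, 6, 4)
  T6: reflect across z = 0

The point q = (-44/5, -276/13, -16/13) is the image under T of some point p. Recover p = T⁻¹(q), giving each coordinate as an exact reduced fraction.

T1 = [1 0 0 0; 0 -5/13 -12/13 0; 0 12/13 -5/13 0; 0 0 0 1]
T2·T1 = [1 0 0 -3; 0 -5/13 -12/13 5; 0 12/13 -5/13 -6; 0 0 0 1]
T3·…·T1 = [1 0 0 -8; 0 -5/13 -12/13 10; 0 12/13 -5/13 -1; 0 0 0 1]
T4·…·T1 = [1 0 0 -8; 0 15/13 36/13 -30; 0 24/13 -10/13 -2; 0 0 0 1]
T5·…·T1 = [1 0 0 -8; 0 15/13 36/13 -24; 0 24/13 -10/13 2; 0 0 0 1]
T6·…·T1 = [1 0 0 -8; 0 15/13 36/13 -24; 0 -24/13 10/13 -2; 0 0 0 1]
det M = 6; M⁻¹ = [1 0 0 8; 0 5/39 -6/13 28/13; 0 4/13 5/26 101/13; 0 0 0 1]
M⁻¹ · (-44/5, -276/13, -16/13)ᵀ = (-4/5, 0, 1)ᵀ

p = (-4/5, 0, 1)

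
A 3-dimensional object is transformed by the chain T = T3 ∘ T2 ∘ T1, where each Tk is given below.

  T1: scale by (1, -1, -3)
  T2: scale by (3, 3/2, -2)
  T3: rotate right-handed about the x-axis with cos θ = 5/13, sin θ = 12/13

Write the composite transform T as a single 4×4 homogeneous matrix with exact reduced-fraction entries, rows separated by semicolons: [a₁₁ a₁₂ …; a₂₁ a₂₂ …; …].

T = [3 0 0 0; 0 -15/26 -72/13 0; 0 -18/13 30/13 0; 0 0 0 1]

T1 = [1 0 0 0; 0 -1 0 0; 0 0 -3 0; 0 0 0 1]
T2·T1 = [3 0 0 0; 0 -3/2 0 0; 0 0 6 0; 0 0 0 1]
T3·…·T1 = [3 0 0 0; 0 -15/26 -72/13 0; 0 -18/13 30/13 0; 0 0 0 1]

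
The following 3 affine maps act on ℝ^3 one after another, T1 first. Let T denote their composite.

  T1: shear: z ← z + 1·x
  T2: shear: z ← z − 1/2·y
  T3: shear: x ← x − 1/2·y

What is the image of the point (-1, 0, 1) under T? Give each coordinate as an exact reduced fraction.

T(p) = (-1, 0, 0)

T1 shear: z ← z + 1·x: (-1, 0, 1) → (-1, 0, 0)
T2 shear: z ← z − 1/2·y: (-1, 0, 0) → (-1, 0, 0)
T3 shear: x ← x − 1/2·y: (-1, 0, 0) → (-1, 0, 0)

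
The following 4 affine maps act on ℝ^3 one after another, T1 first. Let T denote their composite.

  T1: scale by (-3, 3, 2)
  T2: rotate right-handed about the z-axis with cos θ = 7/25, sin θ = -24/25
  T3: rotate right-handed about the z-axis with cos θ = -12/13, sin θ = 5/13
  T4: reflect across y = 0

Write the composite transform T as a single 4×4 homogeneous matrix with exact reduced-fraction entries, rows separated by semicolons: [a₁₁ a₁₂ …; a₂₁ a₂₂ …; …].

T1 = [-3 0 0 0; 0 3 0 0; 0 0 2 0; 0 0 0 1]
T2·T1 = [-21/25 72/25 0 0; 72/25 21/25 0 0; 0 0 2 0; 0 0 0 1]
T3·…·T1 = [-108/325 -969/325 0 0; -969/325 108/325 0 0; 0 0 2 0; 0 0 0 1]
T4·…·T1 = [-108/325 -969/325 0 0; 969/325 -108/325 0 0; 0 0 2 0; 0 0 0 1]

T = [-108/325 -969/325 0 0; 969/325 -108/325 0 0; 0 0 2 0; 0 0 0 1]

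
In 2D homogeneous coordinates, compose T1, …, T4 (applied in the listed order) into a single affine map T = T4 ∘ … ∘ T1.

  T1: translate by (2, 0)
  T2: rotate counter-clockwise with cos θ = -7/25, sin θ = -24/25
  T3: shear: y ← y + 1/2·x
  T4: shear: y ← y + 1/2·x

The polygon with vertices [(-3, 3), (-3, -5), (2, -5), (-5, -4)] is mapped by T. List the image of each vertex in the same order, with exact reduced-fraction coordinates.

T1 translate by (2, 0): (-3, 3) → (-1, 3); (-3, -5) → (-1, -5); (2, -5) → (4, -5); (-5, -4) → (-3, -4)
T2 rotate counter-clockwise with cos θ = -7/25, sin θ = -24/25: (-1, 3) → (79/25, 3/25); (-1, -5) → (-113/25, 59/25); (4, -5) → (-148/25, -61/25); (-3, -4) → (-3, 4)
T3 shear: y ← y + 1/2·x: (79/25, 3/25) → (79/25, 17/10); (-113/25, 59/25) → (-113/25, 1/10); (-148/25, -61/25) → (-148/25, -27/5); (-3, 4) → (-3, 5/2)
T4 shear: y ← y + 1/2·x: (79/25, 17/10) → (79/25, 82/25); (-113/25, 1/10) → (-113/25, -54/25); (-148/25, -27/5) → (-148/25, -209/25); (-3, 5/2) → (-3, 1)

image vertices: (79/25, 82/25), (-113/25, -54/25), (-148/25, -209/25), (-3, 1)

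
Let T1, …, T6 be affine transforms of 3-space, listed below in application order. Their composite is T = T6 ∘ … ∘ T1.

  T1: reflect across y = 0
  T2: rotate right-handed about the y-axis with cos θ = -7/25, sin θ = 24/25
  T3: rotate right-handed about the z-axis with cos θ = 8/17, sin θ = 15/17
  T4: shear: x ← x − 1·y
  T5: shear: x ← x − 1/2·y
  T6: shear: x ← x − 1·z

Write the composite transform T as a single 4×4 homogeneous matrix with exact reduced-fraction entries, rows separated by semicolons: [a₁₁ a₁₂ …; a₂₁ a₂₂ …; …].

T1 = [1 0 0 0; 0 -1 0 0; 0 0 1 0; 0 0 0 1]
T2·T1 = [-7/25 0 24/25 0; 0 -1 0 0; -24/25 0 -7/25 0; 0 0 0 1]
T3·…·T1 = [-56/425 15/17 192/425 0; -21/85 -8/17 72/85 0; -24/25 0 -7/25 0; 0 0 0 1]
T4·…·T1 = [49/425 23/17 -168/425 0; -21/85 -8/17 72/85 0; -24/25 0 -7/25 0; 0 0 0 1]
T5·…·T1 = [203/850 27/17 -348/425 0; -21/85 -8/17 72/85 0; -24/25 0 -7/25 0; 0 0 0 1]
T6·…·T1 = [1019/850 27/17 -229/425 0; -21/85 -8/17 72/85 0; -24/25 0 -7/25 0; 0 0 0 1]

T = [1019/850 27/17 -229/425 0; -21/85 -8/17 72/85 0; -24/25 0 -7/25 0; 0 0 0 1]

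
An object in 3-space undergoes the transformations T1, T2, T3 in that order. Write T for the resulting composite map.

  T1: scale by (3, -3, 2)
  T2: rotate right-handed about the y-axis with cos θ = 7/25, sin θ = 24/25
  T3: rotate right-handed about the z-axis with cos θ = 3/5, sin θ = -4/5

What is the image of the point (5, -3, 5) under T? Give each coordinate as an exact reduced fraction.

T1 scale by (3, -3, 2): (5, -3, 5) → (15, 9, 10)
T2 rotate right-handed about the y-axis with cos θ = 7/25, sin θ = 24/25: (15, 9, 10) → (69/5, 9, -58/5)
T3 rotate right-handed about the z-axis with cos θ = 3/5, sin θ = -4/5: (69/5, 9, -58/5) → (387/25, -141/25, -58/5)

T(p) = (387/25, -141/25, -58/5)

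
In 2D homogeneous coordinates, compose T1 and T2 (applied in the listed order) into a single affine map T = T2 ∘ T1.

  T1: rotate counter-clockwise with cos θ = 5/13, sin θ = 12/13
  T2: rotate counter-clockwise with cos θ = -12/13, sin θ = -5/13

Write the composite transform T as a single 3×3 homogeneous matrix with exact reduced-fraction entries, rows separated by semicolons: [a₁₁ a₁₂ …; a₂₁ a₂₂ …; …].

T = [0 1 0; -1 0 0; 0 0 1]

T1 = [5/13 -12/13 0; 12/13 5/13 0; 0 0 1]
T2·T1 = [0 1 0; -1 0 0; 0 0 1]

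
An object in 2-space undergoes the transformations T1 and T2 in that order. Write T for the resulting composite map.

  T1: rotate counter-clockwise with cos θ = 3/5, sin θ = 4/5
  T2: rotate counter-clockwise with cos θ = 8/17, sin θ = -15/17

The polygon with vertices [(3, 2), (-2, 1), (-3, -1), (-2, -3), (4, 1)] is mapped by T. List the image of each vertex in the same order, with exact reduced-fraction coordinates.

T1 rotate counter-clockwise with cos θ = 3/5, sin θ = 4/5: (3, 2) → (1/5, 18/5); (-2, 1) → (-2, -1); (-3, -1) → (-1, -3); (-2, -3) → (6/5, -17/5); (4, 1) → (8/5, 19/5)
T2 rotate counter-clockwise with cos θ = 8/17, sin θ = -15/17: (1/5, 18/5) → (278/85, 129/85); (-2, -1) → (-31/17, 22/17); (-1, -3) → (-53/17, -9/17); (6/5, -17/5) → (-207/85, -226/85); (8/5, 19/5) → (349/85, 32/85)

image vertices: (278/85, 129/85), (-31/17, 22/17), (-53/17, -9/17), (-207/85, -226/85), (349/85, 32/85)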